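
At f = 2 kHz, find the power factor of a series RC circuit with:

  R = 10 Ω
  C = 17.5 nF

Step 1 — Angular frequency: ω = 2π·f = 2π·2000 = 1.257e+04 rad/s.
Step 2 — Component impedances:
  R: Z = R = 10 Ω
  C: Z = 1/(jωC) = -j/(ω·C) = 0 - j4547 Ω
Step 3 — Series combination: Z_total = R + C = 10 - j4547 Ω = 4547∠-89.9° Ω.
Step 4 — Power factor: PF = cos(φ) = Re(Z)/|Z| = 10/4547 = 0.002199.
Step 5 — Type: Im(Z) = -4547 ⇒ leading (phase φ = -89.9°).

PF = 0.002199 (leading, φ = -89.9°)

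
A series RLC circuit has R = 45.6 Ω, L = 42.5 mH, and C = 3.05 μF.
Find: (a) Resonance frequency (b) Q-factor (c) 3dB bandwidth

Step 1 — Resonance condition Im(Z)=0 gives ω₀ = 1/√(LC).
Step 2 — ω₀ = 1/√(0.0425·3.05e-06) = 2778 rad/s.
Step 3 — f₀ = ω₀/(2π) = 442.1 Hz.
Step 4 — Series Q: Q = ω₀L/R = 2778·0.0425/45.6 = 2.589.
Step 5 — 3dB bandwidth: Δω = ω₀/Q = 1073 rad/s; BW = Δω/(2π) = 170.8 Hz.

(a) f₀ = 442.1 Hz  (b) Q = 2.589  (c) BW = 170.8 Hz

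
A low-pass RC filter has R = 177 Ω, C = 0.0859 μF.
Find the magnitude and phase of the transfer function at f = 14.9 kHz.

Step 1 — Angular frequency: ω = 2π·1.49e+04 = 9.362e+04 rad/s.
Step 2 — Transfer function: H(jω) = 1/(1 + jωRC).
Step 3 — Denominator: 1 + jωRC = 1 + j·9.362e+04·177·8.59e-08 = 1 + j1.423.
Step 4 — H = 0.3305 - j0.4704.
Step 5 — Magnitude: |H| = 0.5749 (-4.8 dB); phase: φ = -54.9°.

|H| = 0.5749 (-4.8 dB), φ = -54.9°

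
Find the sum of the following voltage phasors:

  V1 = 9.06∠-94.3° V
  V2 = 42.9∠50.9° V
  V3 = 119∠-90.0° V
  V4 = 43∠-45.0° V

Step 1 — Convert each phasor to rectangular form:
  V1 = 9.06·(cos(-94.3°) + j·sin(-94.3°)) = -0.6793 - j9.034 V
  V2 = 42.9·(cos(50.9°) + j·sin(50.9°)) = 27.06 + j33.29 V
  V3 = 119·(cos(-90.0°) + j·sin(-90.0°)) = 0 - j119 V
  V4 = 43·(cos(-45.0°) + j·sin(-45.0°)) = 30.41 - j30.41 V
Step 2 — Sum components: V_total = 56.78 - j125.1 V.
Step 3 — Convert to polar: |V_total| = 137.4 V, ∠V_total = -65.6°.

V_total = 137.4∠-65.6° V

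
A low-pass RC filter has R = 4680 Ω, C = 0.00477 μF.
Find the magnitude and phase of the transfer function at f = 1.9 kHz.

Step 1 — Angular frequency: ω = 2π·1900 = 1.194e+04 rad/s.
Step 2 — Transfer function: H(jω) = 1/(1 + jωRC).
Step 3 — Denominator: 1 + jωRC = 1 + j·1.194e+04·4680·4.77e-09 = 1 + j0.2665.
Step 4 — H = 0.9337 - j0.2488.
Step 5 — Magnitude: |H| = 0.9663 (-0.3 dB); phase: φ = -14.9°.

|H| = 0.9663 (-0.3 dB), φ = -14.9°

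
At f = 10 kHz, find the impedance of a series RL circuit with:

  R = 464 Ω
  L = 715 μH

Step 1 — Angular frequency: ω = 2π·f = 2π·1e+04 = 6.283e+04 rad/s.
Step 2 — Component impedances:
  R: Z = R = 464 Ω
  L: Z = jωL = j·6.283e+04·0.000715 = 0 + j44.92 Ω
Step 3 — Series combination: Z_total = R + L = 464 + j44.92 Ω = 466.2∠5.5° Ω.

Z = 464 + j44.92 Ω = 466.2∠5.5° Ω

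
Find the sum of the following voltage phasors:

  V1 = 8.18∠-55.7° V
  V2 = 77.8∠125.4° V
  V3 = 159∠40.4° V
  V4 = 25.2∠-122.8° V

Step 1 — Convert each phasor to rectangular form:
  V1 = 8.18·(cos(-55.7°) + j·sin(-55.7°)) = 4.61 - j6.757 V
  V2 = 77.8·(cos(125.4°) + j·sin(125.4°)) = -45.07 + j63.42 V
  V3 = 159·(cos(40.4°) + j·sin(40.4°)) = 121.1 + j103.1 V
  V4 = 25.2·(cos(-122.8°) + j·sin(-122.8°)) = -13.65 - j21.18 V
Step 2 — Sum components: V_total = 66.98 + j138.5 V.
Step 3 — Convert to polar: |V_total| = 153.9 V, ∠V_total = 64.2°.

V_total = 153.9∠64.2° V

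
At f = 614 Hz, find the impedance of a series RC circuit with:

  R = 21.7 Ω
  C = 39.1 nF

Step 1 — Angular frequency: ω = 2π·f = 2π·614 = 3858 rad/s.
Step 2 — Component impedances:
  R: Z = R = 21.7 Ω
  C: Z = 1/(jωC) = -j/(ω·C) = 0 - j6629 Ω
Step 3 — Series combination: Z_total = R + C = 21.7 - j6629 Ω = 6629∠-89.8° Ω.

Z = 21.7 - j6629 Ω = 6629∠-89.8° Ω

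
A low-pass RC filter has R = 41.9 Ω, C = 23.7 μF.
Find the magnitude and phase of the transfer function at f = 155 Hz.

Step 1 — Angular frequency: ω = 2π·155 = 973.9 rad/s.
Step 2 — Transfer function: H(jω) = 1/(1 + jωRC).
Step 3 — Denominator: 1 + jωRC = 1 + j·973.9·41.9·2.37e-05 = 1 + j0.9671.
Step 4 — H = 0.5167 - j0.4997.
Step 5 — Magnitude: |H| = 0.7188 (-2.9 dB); phase: φ = -44.0°.

|H| = 0.7188 (-2.9 dB), φ = -44.0°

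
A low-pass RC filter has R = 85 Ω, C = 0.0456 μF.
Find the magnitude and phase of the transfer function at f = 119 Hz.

Step 1 — Angular frequency: ω = 2π·119 = 747.7 rad/s.
Step 2 — Transfer function: H(jω) = 1/(1 + jωRC).
Step 3 — Denominator: 1 + jωRC = 1 + j·747.7·85·4.56e-08 = 1 + j0.002898.
Step 4 — H = 1 - j0.002898.
Step 5 — Magnitude: |H| = 1 (-0.0 dB); phase: φ = -0.2°.

|H| = 1 (-0.0 dB), φ = -0.2°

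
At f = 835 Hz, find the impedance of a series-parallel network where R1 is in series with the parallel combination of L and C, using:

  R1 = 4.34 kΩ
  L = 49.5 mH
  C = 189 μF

Step 1 — Angular frequency: ω = 2π·f = 2π·835 = 5246 rad/s.
Step 2 — Component impedances:
  R1: Z = R = 4340 Ω
  L: Z = jωL = j·5246·0.0495 = 0 + j259.7 Ω
  C: Z = 1/(jωC) = -j/(ω·C) = 0 - j1.008 Ω
Step 3 — Parallel branch: L || C = 1/(1/L + 1/C) = 0 - j1.012 Ω.
Step 4 — Series with R1: Z_total = R1 + (L || C) = 4340 - j1.012 Ω = 4340∠-0.0° Ω.

Z = 4340 - j1.012 Ω = 4340∠-0.0° Ω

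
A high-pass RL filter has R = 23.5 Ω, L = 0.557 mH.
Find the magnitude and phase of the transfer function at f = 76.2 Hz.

Step 1 — Angular frequency: ω = 2π·76.2 = 478.8 rad/s.
Step 2 — Transfer function: H(jω) = jωL/(R + jωL).
Step 3 — Numerator jωL = j·0.2667; denominator R + jωL = 23.5 + j0.2667.
Step 4 — H = 0.0001288 + j0.01135.
Step 5 — Magnitude: |H| = 0.01135 (-38.9 dB); phase: φ = 89.3°.

|H| = 0.01135 (-38.9 dB), φ = 89.3°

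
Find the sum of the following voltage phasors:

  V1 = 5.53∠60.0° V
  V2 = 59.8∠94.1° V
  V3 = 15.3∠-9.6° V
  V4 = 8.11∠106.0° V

Step 1 — Convert each phasor to rectangular form:
  V1 = 5.53·(cos(60.0°) + j·sin(60.0°)) = 2.765 + j4.789 V
  V2 = 59.8·(cos(94.1°) + j·sin(94.1°)) = -4.276 + j59.65 V
  V3 = 15.3·(cos(-9.6°) + j·sin(-9.6°)) = 15.09 - j2.552 V
  V4 = 8.11·(cos(106.0°) + j·sin(106.0°)) = -2.235 + j7.796 V
Step 2 — Sum components: V_total = 11.34 + j69.68 V.
Step 3 — Convert to polar: |V_total| = 70.6 V, ∠V_total = 80.8°.

V_total = 70.6∠80.8° V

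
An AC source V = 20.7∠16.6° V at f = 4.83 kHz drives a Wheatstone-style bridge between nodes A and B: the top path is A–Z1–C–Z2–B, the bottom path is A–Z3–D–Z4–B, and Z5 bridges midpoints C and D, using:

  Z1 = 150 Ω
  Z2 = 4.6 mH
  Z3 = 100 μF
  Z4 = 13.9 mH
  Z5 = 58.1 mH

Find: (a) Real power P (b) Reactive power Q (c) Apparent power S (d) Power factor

Step 1 — Angular frequency: ω = 2π·f = 2π·4830 = 3.035e+04 rad/s.
Step 2 — Component impedances:
  Z1: Z = R = 150 Ω
  Z2: Z = jωL = j·3.035e+04·0.0046 = 0 + j139.6 Ω
  Z3: Z = 1/(jωC) = -j/(ω·C) = 0 - j0.3295 Ω
  Z4: Z = jωL = j·3.035e+04·0.0139 = 0 + j421.8 Ω
  Z5: Z = jωL = j·3.035e+04·0.0581 = 0 + j1763 Ω
Step 3 — Bridge requires nodal analysis (the Z5 bridge couples midpoints C and D, so the two paths cannot be reduced to a simple series/parallel combination). Setting node B to ground and injecting 1 A at node A, the 3-node admittance system at A, C, D solves to V_A = Z_AB = 75.28 + j131.4 Ω = 151.4∠60.2° Ω.
Step 4 — Source phasor: V = 20.7∠16.6° V = 19.84 + j5.914 V.
Step 5 — Current: I = V / Z = 0.099 - j0.09425 A = 0.1367∠-43.6° A.
Step 6 — Complex power: S = V·I* = 1.406 + j2.455 VA.
Step 7 — Real power: P = Re(S) = 1.406 W.
Step 8 — Reactive power: Q = Im(S) = 2.455 VAR.
Step 9 — Apparent power: |S| = 2.829 VA.
Step 10 — Power factor: PF = P/|S| = 0.4971 (lagging).

(a) P = 1.406 W  (b) Q = 2.455 VAR  (c) S = 2.829 VA  (d) PF = 0.4971 (lagging)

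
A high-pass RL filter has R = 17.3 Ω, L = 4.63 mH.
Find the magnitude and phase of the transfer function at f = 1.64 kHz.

Step 1 — Angular frequency: ω = 2π·1640 = 1.03e+04 rad/s.
Step 2 — Transfer function: H(jω) = jωL/(R + jωL).
Step 3 — Numerator jωL = j·47.71; denominator R + jωL = 17.3 + j47.71.
Step 4 — H = 0.8838 + j0.3205.
Step 5 — Magnitude: |H| = 0.9401 (-0.5 dB); phase: φ = 19.9°.

|H| = 0.9401 (-0.5 dB), φ = 19.9°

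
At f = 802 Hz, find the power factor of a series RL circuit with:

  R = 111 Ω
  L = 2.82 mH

Step 1 — Angular frequency: ω = 2π·f = 2π·802 = 5039 rad/s.
Step 2 — Component impedances:
  R: Z = R = 111 Ω
  L: Z = jωL = j·5039·0.00282 = 0 + j14.21 Ω
Step 3 — Series combination: Z_total = R + L = 111 + j14.21 Ω = 111.9∠7.3° Ω.
Step 4 — Power factor: PF = cos(φ) = Re(Z)/|Z| = 111/111.91 = 0.9919.
Step 5 — Type: Im(Z) = 14.21 ⇒ lagging (phase φ = 7.3°).

PF = 0.9919 (lagging, φ = 7.3°)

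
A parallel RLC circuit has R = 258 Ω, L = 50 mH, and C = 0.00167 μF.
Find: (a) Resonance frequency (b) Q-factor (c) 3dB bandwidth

Step 1 — Resonance: ω₀ = 1/√(LC) = 1/√(0.05·1.67e-09) = 1.094e+05 rad/s.
Step 2 — f₀ = ω₀/(2π) = 1.742e+04 Hz.
Step 3 — Parallel Q: Q = R/(ω₀L) = 258/(1.094e+05·0.05) = 0.04715.
Step 4 — Bandwidth: Δω = ω₀/Q = 2.321e+06 rad/s; BW = Δω/(2π) = 3.694e+05 Hz.

(a) f₀ = 1.742e+04 Hz  (b) Q = 0.04715  (c) BW = 3.694e+05 Hz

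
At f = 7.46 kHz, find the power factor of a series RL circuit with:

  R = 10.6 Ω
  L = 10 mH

Step 1 — Angular frequency: ω = 2π·f = 2π·7460 = 4.687e+04 rad/s.
Step 2 — Component impedances:
  R: Z = R = 10.6 Ω
  L: Z = jωL = j·4.687e+04·0.01 = 0 + j468.7 Ω
Step 3 — Series combination: Z_total = R + L = 10.6 + j468.7 Ω = 468.8∠88.7° Ω.
Step 4 — Power factor: PF = cos(φ) = Re(Z)/|Z| = 10.6/468.8 = 0.02261.
Step 5 — Type: Im(Z) = 468.7 ⇒ lagging (phase φ = 88.7°).

PF = 0.02261 (lagging, φ = 88.7°)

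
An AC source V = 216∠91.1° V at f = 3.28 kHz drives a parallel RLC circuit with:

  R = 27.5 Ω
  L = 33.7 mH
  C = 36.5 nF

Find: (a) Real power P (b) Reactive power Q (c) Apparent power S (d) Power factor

Step 1 — Angular frequency: ω = 2π·f = 2π·3280 = 2.061e+04 rad/s.
Step 2 — Component impedances:
  R: Z = R = 27.5 Ω
  L: Z = jωL = j·2.061e+04·0.0337 = 0 + j694.5 Ω
  C: Z = 1/(jωC) = -j/(ω·C) = 0 - j1329 Ω
Step 3 — Parallel combination: 1/Z_total = 1/R + 1/L + 1/C; Z_total = 27.49 + j0.5198 Ω = 27.5∠1.1° Ω.
Step 4 — Source phasor: V = 216∠91.1° V = -4.147 + j216 V.
Step 5 — Current: I = V / Z = -0.002288 + j7.856 A = 7.856∠90.0° A.
Step 6 — Complex power: S = V·I* = 1697 + j32.08 VA.
Step 7 — Real power: P = Re(S) = 1697 W.
Step 8 — Reactive power: Q = Im(S) = 32.08 VAR.
Step 9 — Apparent power: |S| = 1697 VA.
Step 10 — Power factor: PF = P/|S| = 0.9998 (lagging).

(a) P = 1697 W  (b) Q = 32.08 VAR  (c) S = 1697 VA  (d) PF = 0.9998 (lagging)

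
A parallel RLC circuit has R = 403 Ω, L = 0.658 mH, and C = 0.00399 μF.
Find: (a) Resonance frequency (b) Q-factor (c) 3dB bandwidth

Step 1 — Resonance: ω₀ = 1/√(LC) = 1/√(0.000658·3.99e-09) = 6.172e+05 rad/s.
Step 2 — f₀ = ω₀/(2π) = 9.822e+04 Hz.
Step 3 — Parallel Q: Q = R/(ω₀L) = 403/(6.172e+05·0.000658) = 0.9924.
Step 4 — Bandwidth: Δω = ω₀/Q = 6.219e+05 rad/s; BW = Δω/(2π) = 9.898e+04 Hz.

(a) f₀ = 9.822e+04 Hz  (b) Q = 0.9924  (c) BW = 9.898e+04 Hz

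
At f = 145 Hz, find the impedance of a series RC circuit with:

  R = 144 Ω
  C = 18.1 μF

Step 1 — Angular frequency: ω = 2π·f = 2π·145 = 911.1 rad/s.
Step 2 — Component impedances:
  R: Z = R = 144 Ω
  C: Z = 1/(jωC) = -j/(ω·C) = 0 - j60.64 Ω
Step 3 — Series combination: Z_total = R + C = 144 - j60.64 Ω = 156.2∠-22.8° Ω.

Z = 144 - j60.64 Ω = 156.2∠-22.8° Ω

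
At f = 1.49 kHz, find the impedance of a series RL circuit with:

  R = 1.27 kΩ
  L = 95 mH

Step 1 — Angular frequency: ω = 2π·f = 2π·1490 = 9362 rad/s.
Step 2 — Component impedances:
  R: Z = R = 1270 Ω
  L: Z = jωL = j·9362·0.095 = 0 + j889.4 Ω
Step 3 — Series combination: Z_total = R + L = 1270 + j889.4 Ω = 1550∠35.0° Ω.

Z = 1270 + j889.4 Ω = 1550∠35.0° Ω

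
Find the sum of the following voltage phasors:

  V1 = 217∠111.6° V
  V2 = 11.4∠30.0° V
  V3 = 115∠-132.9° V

Step 1 — Convert each phasor to rectangular form:
  V1 = 217·(cos(111.6°) + j·sin(111.6°)) = -79.88 + j201.8 V
  V2 = 11.4·(cos(30.0°) + j·sin(30.0°)) = 9.873 + j5.7 V
  V3 = 115·(cos(-132.9°) + j·sin(-132.9°)) = -78.28 - j84.24 V
Step 2 — Sum components: V_total = -148.3 + j123.2 V.
Step 3 — Convert to polar: |V_total| = 192.8 V, ∠V_total = 140.3°.

V_total = 192.8∠140.3° V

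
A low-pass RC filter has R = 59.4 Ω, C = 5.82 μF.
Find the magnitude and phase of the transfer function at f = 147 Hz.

Step 1 — Angular frequency: ω = 2π·147 = 923.6 rad/s.
Step 2 — Transfer function: H(jω) = 1/(1 + jωRC).
Step 3 — Denominator: 1 + jωRC = 1 + j·923.6·59.4·5.82e-06 = 1 + j0.3193.
Step 4 — H = 0.9075 - j0.2898.
Step 5 — Magnitude: |H| = 0.9526 (-0.4 dB); phase: φ = -17.7°.

|H| = 0.9526 (-0.4 dB), φ = -17.7°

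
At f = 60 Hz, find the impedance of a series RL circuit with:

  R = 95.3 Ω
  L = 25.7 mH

Step 1 — Angular frequency: ω = 2π·f = 2π·60 = 377 rad/s.
Step 2 — Component impedances:
  R: Z = R = 95.3 Ω
  L: Z = jωL = j·377·0.0257 = 0 + j9.689 Ω
Step 3 — Series combination: Z_total = R + L = 95.3 + j9.689 Ω = 95.79∠5.8° Ω.

Z = 95.3 + j9.689 Ω = 95.79∠5.8° Ω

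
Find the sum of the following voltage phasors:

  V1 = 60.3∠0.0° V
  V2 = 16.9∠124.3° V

Step 1 — Convert each phasor to rectangular form:
  V1 = 60.3·(cos(0.0°) + j·sin(0.0°)) = 60.3 V
  V2 = 16.9·(cos(124.3°) + j·sin(124.3°)) = -9.524 + j13.96 V
Step 2 — Sum components: V_total = 50.78 + j13.96 V.
Step 3 — Convert to polar: |V_total| = 52.66 V, ∠V_total = 15.4°.

V_total = 52.66∠15.4° V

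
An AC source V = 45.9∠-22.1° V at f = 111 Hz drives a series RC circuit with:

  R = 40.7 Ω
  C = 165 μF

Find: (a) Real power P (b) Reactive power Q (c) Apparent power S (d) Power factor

Step 1 — Angular frequency: ω = 2π·f = 2π·111 = 697.4 rad/s.
Step 2 — Component impedances:
  R: Z = R = 40.7 Ω
  C: Z = 1/(jωC) = -j/(ω·C) = 0 - j8.69 Ω
Step 3 — Series combination: Z_total = R + C = 40.7 - j8.69 Ω = 41.62∠-12.1° Ω.
Step 4 — Source phasor: V = 45.9∠-22.1° V = 42.53 - j17.27 V.
Step 5 — Current: I = V / Z = 1.086 - j0.1924 A = 1.103∠-10.0° A.
Step 6 — Complex power: S = V·I* = 49.51 - j10.57 VA.
Step 7 — Real power: P = Re(S) = 49.51 W.
Step 8 — Reactive power: Q = Im(S) = -10.57 VAR.
Step 9 — Apparent power: |S| = 50.62 VA.
Step 10 — Power factor: PF = P/|S| = 0.978 (leading).

(a) P = 49.51 W  (b) Q = -10.57 VAR  (c) S = 50.62 VA  (d) PF = 0.978 (leading)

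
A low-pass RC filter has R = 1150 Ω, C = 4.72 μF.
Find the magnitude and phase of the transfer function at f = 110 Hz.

Step 1 — Angular frequency: ω = 2π·110 = 691.2 rad/s.
Step 2 — Transfer function: H(jω) = 1/(1 + jωRC).
Step 3 — Denominator: 1 + jωRC = 1 + j·691.2·1150·4.72e-06 = 1 + j3.752.
Step 4 — H = 0.06634 - j0.2489.
Step 5 — Magnitude: |H| = 0.2576 (-11.8 dB); phase: φ = -75.1°.

|H| = 0.2576 (-11.8 dB), φ = -75.1°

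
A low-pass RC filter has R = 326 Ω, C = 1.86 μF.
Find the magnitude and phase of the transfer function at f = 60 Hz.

Step 1 — Angular frequency: ω = 2π·60 = 377 rad/s.
Step 2 — Transfer function: H(jω) = 1/(1 + jωRC).
Step 3 — Denominator: 1 + jωRC = 1 + j·377·326·1.86e-06 = 1 + j0.2286.
Step 4 — H = 0.9503 - j0.2172.
Step 5 — Magnitude: |H| = 0.9749 (-0.2 dB); phase: φ = -12.9°.

|H| = 0.9749 (-0.2 dB), φ = -12.9°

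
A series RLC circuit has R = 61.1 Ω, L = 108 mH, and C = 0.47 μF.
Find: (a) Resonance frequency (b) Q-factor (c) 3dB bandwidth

Step 1 — Resonance condition Im(Z)=0 gives ω₀ = 1/√(LC).
Step 2 — ω₀ = 1/√(0.108·4.7e-07) = 4439 rad/s.
Step 3 — f₀ = ω₀/(2π) = 706.4 Hz.
Step 4 — Series Q: Q = ω₀L/R = 4439·0.108/61.1 = 7.846.
Step 5 — 3dB bandwidth: Δω = ω₀/Q = 565.7 rad/s; BW = Δω/(2π) = 90.04 Hz.

(a) f₀ = 706.4 Hz  (b) Q = 7.846  (c) BW = 90.04 Hz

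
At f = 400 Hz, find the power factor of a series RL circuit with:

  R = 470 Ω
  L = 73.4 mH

Step 1 — Angular frequency: ω = 2π·f = 2π·400 = 2513 rad/s.
Step 2 — Component impedances:
  R: Z = R = 470 Ω
  L: Z = jωL = j·2513·0.0734 = 0 + j184.5 Ω
Step 3 — Series combination: Z_total = R + L = 470 + j184.5 Ω = 504.9∠21.4° Ω.
Step 4 — Power factor: PF = cos(φ) = Re(Z)/|Z| = 470/504.9 = 0.9309.
Step 5 — Type: Im(Z) = 184.5 ⇒ lagging (phase φ = 21.4°).

PF = 0.9309 (lagging, φ = 21.4°)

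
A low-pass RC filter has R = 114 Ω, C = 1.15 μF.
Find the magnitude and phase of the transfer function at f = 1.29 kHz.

Step 1 — Angular frequency: ω = 2π·1290 = 8105 rad/s.
Step 2 — Transfer function: H(jω) = 1/(1 + jωRC).
Step 3 — Denominator: 1 + jωRC = 1 + j·8105·114·1.15e-06 = 1 + j1.063.
Step 4 — H = 0.4697 - j0.4991.
Step 5 — Magnitude: |H| = 0.6853 (-3.3 dB); phase: φ = -46.7°.

|H| = 0.6853 (-3.3 dB), φ = -46.7°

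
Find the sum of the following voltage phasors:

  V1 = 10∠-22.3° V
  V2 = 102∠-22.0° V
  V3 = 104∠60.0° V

Step 1 — Convert each phasor to rectangular form:
  V1 = 10·(cos(-22.3°) + j·sin(-22.3°)) = 9.252 - j3.795 V
  V2 = 102·(cos(-22.0°) + j·sin(-22.0°)) = 94.57 - j38.21 V
  V3 = 104·(cos(60.0°) + j·sin(60.0°)) = 52 + j90.07 V
Step 2 — Sum components: V_total = 155.8 + j48.06 V.
Step 3 — Convert to polar: |V_total| = 163.1 V, ∠V_total = 17.1°.

V_total = 163.1∠17.1° V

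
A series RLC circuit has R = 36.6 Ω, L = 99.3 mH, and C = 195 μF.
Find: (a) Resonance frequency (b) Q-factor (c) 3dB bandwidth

Step 1 — Resonance: ω₀ = 1/√(LC) = 1/√(0.0993·0.000195) = 227.3 rad/s.
Step 2 — f₀ = ω₀/(2π) = 36.17 Hz.
Step 3 — Series Q: Q = ω₀L/R = 227.3·0.0993/36.6 = 0.6166.
Step 4 — Bandwidth: Δω = ω₀/Q = 368.6 rad/s; BW = Δω/(2π) = 58.66 Hz.

(a) f₀ = 36.17 Hz  (b) Q = 0.6166  (c) BW = 58.66 Hz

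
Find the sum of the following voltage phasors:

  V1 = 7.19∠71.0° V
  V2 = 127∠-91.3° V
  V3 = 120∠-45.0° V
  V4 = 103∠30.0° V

Step 1 — Convert each phasor to rectangular form:
  V1 = 7.19·(cos(71.0°) + j·sin(71.0°)) = 2.341 + j6.798 V
  V2 = 127·(cos(-91.3°) + j·sin(-91.3°)) = -2.881 - j127 V
  V3 = 120·(cos(-45.0°) + j·sin(-45.0°)) = 84.85 - j84.85 V
  V4 = 103·(cos(30.0°) + j·sin(30.0°)) = 89.2 + j51.5 V
Step 2 — Sum components: V_total = 173.5 - j153.5 V.
Step 3 — Convert to polar: |V_total| = 231.7 V, ∠V_total = -41.5°.

V_total = 231.7∠-41.5° V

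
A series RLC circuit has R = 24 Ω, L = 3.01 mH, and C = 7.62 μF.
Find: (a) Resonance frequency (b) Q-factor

Step 1 — Resonance condition Im(Z)=0 gives ω₀ = 1/√(LC).
Step 2 — ω₀ = 1/√(0.00301·7.62e-06) = 6603 rad/s.
Step 3 — f₀ = ω₀/(2π) = 1051 Hz.
Step 4 — Series Q: Q = ω₀L/R = 6603·0.00301/24 = 0.8281.

(a) f₀ = 1051 Hz  (b) Q = 0.8281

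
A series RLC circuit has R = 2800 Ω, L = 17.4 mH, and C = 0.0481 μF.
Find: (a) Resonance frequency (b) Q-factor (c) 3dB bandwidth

Step 1 — Resonance: ω₀ = 1/√(LC) = 1/√(0.0174·4.81e-08) = 3.457e+04 rad/s.
Step 2 — f₀ = ω₀/(2π) = 5501 Hz.
Step 3 — Series Q: Q = ω₀L/R = 3.457e+04·0.0174/2800 = 0.2148.
Step 4 — Bandwidth: Δω = ω₀/Q = 1.609e+05 rad/s; BW = Δω/(2π) = 2.561e+04 Hz.

(a) f₀ = 5501 Hz  (b) Q = 0.2148  (c) BW = 2.561e+04 Hz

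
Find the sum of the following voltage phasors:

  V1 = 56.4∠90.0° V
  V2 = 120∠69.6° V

Step 1 — Convert each phasor to rectangular form:
  V1 = 56.4·(cos(90.0°) + j·sin(90.0°)) = 0 + j56.4 V
  V2 = 120·(cos(69.6°) + j·sin(69.6°)) = 41.83 + j112.5 V
Step 2 — Sum components: V_total = 41.83 + j168.9 V.
Step 3 — Convert to polar: |V_total| = 174 V, ∠V_total = 76.1°.

V_total = 174∠76.1° V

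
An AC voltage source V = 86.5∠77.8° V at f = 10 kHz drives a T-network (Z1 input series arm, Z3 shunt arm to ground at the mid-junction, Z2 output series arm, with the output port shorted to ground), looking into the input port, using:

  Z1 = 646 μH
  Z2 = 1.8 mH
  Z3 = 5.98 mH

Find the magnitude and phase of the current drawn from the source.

Step 1 — Angular frequency: ω = 2π·f = 2π·1e+04 = 6.283e+04 rad/s.
Step 2 — Component impedances:
  Z1: Z = jωL = j·6.283e+04·0.000646 = 0 + j40.59 Ω
  Z2: Z = jωL = j·6.283e+04·0.0018 = 0 + j113.1 Ω
  Z3: Z = jωL = j·6.283e+04·0.00598 = 0 + j375.7 Ω
Step 3 — With the output port shorted to ground, the output series arm Z2 runs from the junction to ground; the shunt arm Z3 also runs from the junction to ground. They appear in parallel: Z3 || Z2 = 0 + j86.93 Ω.
Step 4 — Series with input arm Z1: Z_in = Z1 + (Z3 || Z2) = 0 + j127.5 Ω = 127.5∠90.0° Ω.
Step 5 — Source phasor: V = 86.5∠77.8° V = 18.28 + j84.55 V.
Step 6 — Ohm's law: I = V / Z_total = (18.28 + j84.55) / (0 + j127.5) = 0.663 - j0.1433 A.
Step 7 — Convert to polar: |I| = 0.6783 A, ∠I = -12.2°.

I = 0.6783∠-12.2° A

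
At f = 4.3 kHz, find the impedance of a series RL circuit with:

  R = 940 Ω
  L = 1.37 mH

Step 1 — Angular frequency: ω = 2π·f = 2π·4300 = 2.702e+04 rad/s.
Step 2 — Component impedances:
  R: Z = R = 940 Ω
  L: Z = jωL = j·2.702e+04·0.00137 = 0 + j37.01 Ω
Step 3 — Series combination: Z_total = R + L = 940 + j37.01 Ω = 940.7∠2.3° Ω.

Z = 940 + j37.01 Ω = 940.7∠2.3° Ω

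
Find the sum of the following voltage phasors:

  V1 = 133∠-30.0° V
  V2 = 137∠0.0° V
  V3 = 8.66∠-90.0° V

Step 1 — Convert each phasor to rectangular form:
  V1 = 133·(cos(-30.0°) + j·sin(-30.0°)) = 115.2 - j66.5 V
  V2 = 137·(cos(0.0°) + j·sin(0.0°)) = 137 V
  V3 = 8.66·(cos(-90.0°) + j·sin(-90.0°)) = 0 - j8.66 V
Step 2 — Sum components: V_total = 252.2 - j75.16 V.
Step 3 — Convert to polar: |V_total| = 263.1 V, ∠V_total = -16.6°.

V_total = 263.1∠-16.6° V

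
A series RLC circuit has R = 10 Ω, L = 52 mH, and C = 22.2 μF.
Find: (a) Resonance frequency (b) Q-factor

Step 1 — Resonance condition Im(Z)=0 gives ω₀ = 1/√(LC).
Step 2 — ω₀ = 1/√(0.052·2.22e-05) = 930.7 rad/s.
Step 3 — f₀ = ω₀/(2π) = 148.1 Hz.
Step 4 — Series Q: Q = ω₀L/R = 930.7·0.052/10 = 4.84.

(a) f₀ = 148.1 Hz  (b) Q = 4.84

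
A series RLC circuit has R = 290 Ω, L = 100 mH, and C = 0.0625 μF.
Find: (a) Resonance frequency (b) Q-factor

Step 1 — Resonance condition Im(Z)=0 gives ω₀ = 1/√(LC).
Step 2 — ω₀ = 1/√(0.1·6.25e-08) = 1.265e+04 rad/s.
Step 3 — f₀ = ω₀/(2π) = 2013 Hz.
Step 4 — Series Q: Q = ω₀L/R = 1.265e+04·0.1/290 = 4.362.

(a) f₀ = 2013 Hz  (b) Q = 4.362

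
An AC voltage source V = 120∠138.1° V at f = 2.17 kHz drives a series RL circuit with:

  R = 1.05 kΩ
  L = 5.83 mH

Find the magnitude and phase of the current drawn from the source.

Step 1 — Angular frequency: ω = 2π·f = 2π·2170 = 1.363e+04 rad/s.
Step 2 — Component impedances:
  R: Z = R = 1050 Ω
  L: Z = jωL = j·1.363e+04·0.00583 = 0 + j79.49 Ω
Step 3 — Series combination: Z_total = R + L = 1050 + j79.49 Ω = 1053∠4.3° Ω.
Step 4 — Source phasor: V = 120∠138.1° V = -89.32 + j80.14 V.
Step 5 — Ohm's law: I = V / Z_total = (-89.32 + j80.14) / (1050 + j79.49) = -0.07883 + j0.08229 A.
Step 6 — Convert to polar: |I| = 0.114 A, ∠I = 133.8°.

I = 0.114∠133.8° A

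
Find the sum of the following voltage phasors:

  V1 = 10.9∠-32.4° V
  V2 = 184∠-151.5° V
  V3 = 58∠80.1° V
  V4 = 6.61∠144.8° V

Step 1 — Convert each phasor to rectangular form:
  V1 = 10.9·(cos(-32.4°) + j·sin(-32.4°)) = 9.203 - j5.841 V
  V2 = 184·(cos(-151.5°) + j·sin(-151.5°)) = -161.7 - j87.8 V
  V3 = 58·(cos(80.1°) + j·sin(80.1°)) = 9.972 + j57.14 V
  V4 = 6.61·(cos(144.8°) + j·sin(144.8°)) = -5.401 + j3.81 V
Step 2 — Sum components: V_total = -147.9 - j32.69 V.
Step 3 — Convert to polar: |V_total| = 151.5 V, ∠V_total = -167.5°.

V_total = 151.5∠-167.5° V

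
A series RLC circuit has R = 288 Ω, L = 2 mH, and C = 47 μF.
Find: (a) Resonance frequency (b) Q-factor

Step 1 — Resonance condition Im(Z)=0 gives ω₀ = 1/√(LC).
Step 2 — ω₀ = 1/√(0.002·4.7e-05) = 3262 rad/s.
Step 3 — f₀ = ω₀/(2π) = 519.1 Hz.
Step 4 — Series Q: Q = ω₀L/R = 3262·0.002/288 = 0.02265.

(a) f₀ = 519.1 Hz  (b) Q = 0.02265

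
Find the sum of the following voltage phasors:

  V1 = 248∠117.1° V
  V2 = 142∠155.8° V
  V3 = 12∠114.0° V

Step 1 — Convert each phasor to rectangular form:
  V1 = 248·(cos(117.1°) + j·sin(117.1°)) = -113 + j220.8 V
  V2 = 142·(cos(155.8°) + j·sin(155.8°)) = -129.5 + j58.21 V
  V3 = 12·(cos(114.0°) + j·sin(114.0°)) = -4.881 + j10.96 V
Step 2 — Sum components: V_total = -247.4 + j289.9 V.
Step 3 — Convert to polar: |V_total| = 381.1 V, ∠V_total = 130.5°.

V_total = 381.1∠130.5° V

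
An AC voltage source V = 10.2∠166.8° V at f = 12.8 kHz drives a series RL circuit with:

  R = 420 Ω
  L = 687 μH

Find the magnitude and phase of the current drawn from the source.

Step 1 — Angular frequency: ω = 2π·f = 2π·1.28e+04 = 8.042e+04 rad/s.
Step 2 — Component impedances:
  R: Z = R = 420 Ω
  L: Z = jωL = j·8.042e+04·0.000687 = 0 + j55.25 Ω
Step 3 — Series combination: Z_total = R + L = 420 + j55.25 Ω = 423.6∠7.5° Ω.
Step 4 — Source phasor: V = 10.2∠166.8° V = -9.931 + j2.329 V.
Step 5 — Ohm's law: I = V / Z_total = (-9.931 + j2.329) / (420 + j55.25) = -0.02252 + j0.008509 A.
Step 6 — Convert to polar: |I| = 0.02408 A, ∠I = 159.3°.

I = 0.02408∠159.3° A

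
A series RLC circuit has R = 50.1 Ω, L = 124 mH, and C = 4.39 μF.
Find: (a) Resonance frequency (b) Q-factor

Step 1 — Resonance condition Im(Z)=0 gives ω₀ = 1/√(LC).
Step 2 — ω₀ = 1/√(0.124·4.39e-06) = 1355 rad/s.
Step 3 — f₀ = ω₀/(2π) = 215.7 Hz.
Step 4 — Series Q: Q = ω₀L/R = 1355·0.124/50.1 = 3.355.

(a) f₀ = 215.7 Hz  (b) Q = 3.355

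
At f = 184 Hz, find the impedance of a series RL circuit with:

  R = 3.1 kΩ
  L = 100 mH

Step 1 — Angular frequency: ω = 2π·f = 2π·184 = 1156 rad/s.
Step 2 — Component impedances:
  R: Z = R = 3100 Ω
  L: Z = jωL = j·1156·0.1 = 0 + j115.6 Ω
Step 3 — Series combination: Z_total = R + L = 3100 + j115.6 Ω = 3102∠2.1° Ω.

Z = 3100 + j115.6 Ω = 3102∠2.1° Ω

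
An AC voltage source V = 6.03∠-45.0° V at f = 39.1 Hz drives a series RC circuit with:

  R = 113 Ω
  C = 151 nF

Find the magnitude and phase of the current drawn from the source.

Step 1 — Angular frequency: ω = 2π·f = 2π·39.1 = 245.7 rad/s.
Step 2 — Component impedances:
  R: Z = R = 113 Ω
  C: Z = 1/(jωC) = -j/(ω·C) = 0 - j2.696e+04 Ω
Step 3 — Series combination: Z_total = R + C = 113 - j2.696e+04 Ω = 2.696e+04∠-89.8° Ω.
Step 4 — Source phasor: V = 6.03∠-45.0° V = 4.264 - j4.264 V.
Step 5 — Ohm's law: I = V / Z_total = (4.264 - j4.264) / (113 - j2.696e+04) = 0.0001588 + j0.0001575 A.
Step 6 — Convert to polar: |I| = 0.0002237 A, ∠I = 44.8°.

I = 0.0002237∠44.8° A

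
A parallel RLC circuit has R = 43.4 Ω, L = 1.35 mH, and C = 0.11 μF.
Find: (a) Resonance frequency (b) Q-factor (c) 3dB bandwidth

Step 1 — Resonance: ω₀ = 1/√(LC) = 1/√(0.00135·1.1e-07) = 8.206e+04 rad/s.
Step 2 — f₀ = ω₀/(2π) = 1.306e+04 Hz.
Step 3 — Parallel Q: Q = R/(ω₀L) = 43.4/(8.206e+04·0.00135) = 0.3918.
Step 4 — Bandwidth: Δω = ω₀/Q = 2.095e+05 rad/s; BW = Δω/(2π) = 3.334e+04 Hz.

(a) f₀ = 1.306e+04 Hz  (b) Q = 0.3918  (c) BW = 3.334e+04 Hz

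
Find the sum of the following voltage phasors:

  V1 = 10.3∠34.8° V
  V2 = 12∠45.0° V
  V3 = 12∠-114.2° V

Step 1 — Convert each phasor to rectangular form:
  V1 = 10.3·(cos(34.8°) + j·sin(34.8°)) = 8.458 + j5.878 V
  V2 = 12·(cos(45.0°) + j·sin(45.0°)) = 8.485 + j8.485 V
  V3 = 12·(cos(-114.2°) + j·sin(-114.2°)) = -4.919 - j10.95 V
Step 2 — Sum components: V_total = 12.02 + j3.418 V.
Step 3 — Convert to polar: |V_total| = 12.5 V, ∠V_total = 15.9°.

V_total = 12.5∠15.9° V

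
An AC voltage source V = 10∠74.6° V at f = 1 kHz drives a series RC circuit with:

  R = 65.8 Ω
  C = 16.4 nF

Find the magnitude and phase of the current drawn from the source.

Step 1 — Angular frequency: ω = 2π·f = 2π·1000 = 6283 rad/s.
Step 2 — Component impedances:
  R: Z = R = 65.8 Ω
  C: Z = 1/(jωC) = -j/(ω·C) = 0 - j9705 Ω
Step 3 — Series combination: Z_total = R + C = 65.8 - j9705 Ω = 9705∠-89.6° Ω.
Step 4 — Source phasor: V = 10∠74.6° V = 2.656 + j9.641 V.
Step 5 — Ohm's law: I = V / Z_total = (2.656 + j9.641) / (65.8 - j9705) = -0.0009915 + j0.0002804 A.
Step 6 — Convert to polar: |I| = 0.00103 A, ∠I = 164.2°.

I = 0.00103∠164.2° A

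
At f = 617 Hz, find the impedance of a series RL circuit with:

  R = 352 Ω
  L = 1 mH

Step 1 — Angular frequency: ω = 2π·f = 2π·617 = 3877 rad/s.
Step 2 — Component impedances:
  R: Z = R = 352 Ω
  L: Z = jωL = j·3877·0.001 = 0 + j3.877 Ω
Step 3 — Series combination: Z_total = R + L = 352 + j3.877 Ω = 352∠0.6° Ω.

Z = 352 + j3.877 Ω = 352∠0.6° Ω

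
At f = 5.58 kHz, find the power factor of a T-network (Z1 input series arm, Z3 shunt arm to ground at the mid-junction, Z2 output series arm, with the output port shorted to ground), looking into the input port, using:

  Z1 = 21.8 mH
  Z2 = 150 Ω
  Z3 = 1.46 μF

Step 1 — Angular frequency: ω = 2π·f = 2π·5580 = 3.506e+04 rad/s.
Step 2 — Component impedances:
  Z1: Z = jωL = j·3.506e+04·0.0218 = 0 + j764.3 Ω
  Z2: Z = R = 150 Ω
  Z3: Z = 1/(jωC) = -j/(ω·C) = 0 - j19.54 Ω
Step 3 — With the output port shorted to ground, the output series arm Z2 runs from the junction to ground; the shunt arm Z3 also runs from the junction to ground. They appear in parallel: Z3 || Z2 = 2.502 - j19.21 Ω.
Step 4 — Series with input arm Z1: Z_in = Z1 + (Z3 || Z2) = 2.502 + j745.1 Ω = 745.1∠89.8° Ω.
Step 5 — Power factor: PF = cos(φ) = Re(Z)/|Z| = 2.502/745.1 = 0.003358.
Step 6 — Type: Im(Z) = 745.1 ⇒ lagging (phase φ = 89.8°).

PF = 0.003358 (lagging, φ = 89.8°)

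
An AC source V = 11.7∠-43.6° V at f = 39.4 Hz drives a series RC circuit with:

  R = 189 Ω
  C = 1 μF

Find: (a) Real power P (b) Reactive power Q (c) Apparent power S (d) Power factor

Step 1 — Angular frequency: ω = 2π·f = 2π·39.4 = 247.6 rad/s.
Step 2 — Component impedances:
  R: Z = R = 189 Ω
  C: Z = 1/(jωC) = -j/(ω·C) = 0 - j4039 Ω
Step 3 — Series combination: Z_total = R + C = 189 - j4039 Ω = 4044∠-87.3° Ω.
Step 4 — Source phasor: V = 11.7∠-43.6° V = 8.473 - j8.069 V.
Step 5 — Current: I = V / Z = 0.002091 + j0.002 A = 0.002893∠43.7° A.
Step 6 — Complex power: S = V·I* = 0.001582 - j0.03381 VA.
Step 7 — Real power: P = Re(S) = 0.001582 W.
Step 8 — Reactive power: Q = Im(S) = -0.03381 VAR.
Step 9 — Apparent power: |S| = 0.03385 VA.
Step 10 — Power factor: PF = P/|S| = 0.04674 (leading).

(a) P = 0.001582 W  (b) Q = -0.03381 VAR  (c) S = 0.03385 VA  (d) PF = 0.04674 (leading)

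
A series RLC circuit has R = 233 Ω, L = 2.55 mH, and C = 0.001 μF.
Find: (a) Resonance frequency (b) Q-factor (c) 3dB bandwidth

Step 1 — Resonance: ω₀ = 1/√(LC) = 1/√(0.00255·1e-09) = 6.262e+05 rad/s.
Step 2 — f₀ = ω₀/(2π) = 9.967e+04 Hz.
Step 3 — Series Q: Q = ω₀L/R = 6.262e+05·0.00255/233 = 6.854.
Step 4 — Bandwidth: Δω = ω₀/Q = 9.137e+04 rad/s; BW = Δω/(2π) = 1.454e+04 Hz.

(a) f₀ = 9.967e+04 Hz  (b) Q = 6.854  (c) BW = 1.454e+04 Hz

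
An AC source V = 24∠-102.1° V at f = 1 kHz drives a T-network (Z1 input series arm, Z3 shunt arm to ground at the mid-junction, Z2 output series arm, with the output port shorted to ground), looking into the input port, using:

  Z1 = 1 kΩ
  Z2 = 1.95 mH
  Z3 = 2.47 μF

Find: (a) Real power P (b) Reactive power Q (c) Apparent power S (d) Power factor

Step 1 — Angular frequency: ω = 2π·f = 2π·1000 = 6283 rad/s.
Step 2 — Component impedances:
  Z1: Z = R = 1000 Ω
  Z2: Z = jωL = j·6283·0.00195 = 0 + j12.25 Ω
  Z3: Z = 1/(jωC) = -j/(ω·C) = 0 - j64.44 Ω
Step 3 — With the output port shorted to ground, the output series arm Z2 runs from the junction to ground; the shunt arm Z3 also runs from the junction to ground. They appear in parallel: Z3 || Z2 = 0 + j15.13 Ω.
Step 4 — Series with input arm Z1: Z_in = Z1 + (Z3 || Z2) = 1000 + j15.13 Ω = 1000∠0.9° Ω.
Step 5 — Source phasor: V = 24∠-102.1° V = -5.031 - j23.47 V.
Step 6 — Current: I = V / Z = -0.005385 - j0.02339 A = 0.024∠-103.0° A.
Step 7 — Complex power: S = V·I* = 0.5759 + j0.008712 VA.
Step 8 — Real power: P = Re(S) = 0.5759 W.
Step 9 — Reactive power: Q = Im(S) = 0.008712 VAR.
Step 10 — Apparent power: |S| = 0.5759 VA.
Step 11 — Power factor: PF = P/|S| = 0.9999 (lagging).

(a) P = 0.5759 W  (b) Q = 0.008712 VAR  (c) S = 0.5759 VA  (d) PF = 0.9999 (lagging)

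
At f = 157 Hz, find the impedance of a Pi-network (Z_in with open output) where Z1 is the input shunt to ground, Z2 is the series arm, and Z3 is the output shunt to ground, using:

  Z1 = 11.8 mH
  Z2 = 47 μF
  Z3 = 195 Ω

Step 1 — Angular frequency: ω = 2π·f = 2π·157 = 986.5 rad/s.
Step 2 — Component impedances:
  Z1: Z = jωL = j·986.5·0.0118 = 0 + j11.64 Ω
  Z2: Z = 1/(jωC) = -j/(ω·C) = 0 - j21.57 Ω
  Z3: Z = R = 195 Ω
Step 3 — With open output, the series arm Z2 and the output shunt Z3 appear in series to ground: Z2 + Z3 = 195 - j21.57 Ω.
Step 4 — Parallel with input shunt Z1: Z_in = Z1 || (Z2 + Z3) = 0.693 + j11.68 Ω = 11.7∠86.6° Ω.

Z = 0.693 + j11.68 Ω = 11.7∠86.6° Ω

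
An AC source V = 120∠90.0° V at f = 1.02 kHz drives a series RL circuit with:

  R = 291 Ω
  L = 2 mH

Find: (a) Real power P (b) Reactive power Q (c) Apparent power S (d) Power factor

Step 1 — Angular frequency: ω = 2π·f = 2π·1020 = 6409 rad/s.
Step 2 — Component impedances:
  R: Z = R = 291 Ω
  L: Z = jωL = j·6409·0.002 = 0 + j12.82 Ω
Step 3 — Series combination: Z_total = R + L = 291 + j12.82 Ω = 291.3∠2.5° Ω.
Step 4 — Source phasor: V = 120∠90.0° V = 0 + j120 V.
Step 5 — Current: I = V / Z = 0.01813 + j0.4116 A = 0.412∠87.5° A.
Step 6 — Complex power: S = V·I* = 49.39 + j2.175 VA.
Step 7 — Real power: P = Re(S) = 49.39 W.
Step 8 — Reactive power: Q = Im(S) = 2.175 VAR.
Step 9 — Apparent power: |S| = 49.44 VA.
Step 10 — Power factor: PF = P/|S| = 0.999 (lagging).

(a) P = 49.39 W  (b) Q = 2.175 VAR  (c) S = 49.44 VA  (d) PF = 0.999 (lagging)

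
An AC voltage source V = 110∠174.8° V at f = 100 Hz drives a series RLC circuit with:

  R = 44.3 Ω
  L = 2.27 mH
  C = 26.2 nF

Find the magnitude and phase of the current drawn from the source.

Step 1 — Angular frequency: ω = 2π·f = 2π·100 = 628.3 rad/s.
Step 2 — Component impedances:
  R: Z = R = 44.3 Ω
  L: Z = jωL = j·628.3·0.00227 = 0 + j1.426 Ω
  C: Z = 1/(jωC) = -j/(ω·C) = 0 - j6.075e+04 Ω
Step 3 — Series combination: Z_total = R + L + C = 44.3 - j6.074e+04 Ω = 6.074e+04∠-90.0° Ω.
Step 4 — Source phasor: V = 110∠174.8° V = -109.5 + j9.97 V.
Step 5 — Ohm's law: I = V / Z_total = (-109.5 + j9.97) / (44.3 - j6.074e+04) = -0.0001654 - j0.001803 A.
Step 6 — Convert to polar: |I| = 0.001811 A, ∠I = -95.2°.

I = 0.001811∠-95.2° A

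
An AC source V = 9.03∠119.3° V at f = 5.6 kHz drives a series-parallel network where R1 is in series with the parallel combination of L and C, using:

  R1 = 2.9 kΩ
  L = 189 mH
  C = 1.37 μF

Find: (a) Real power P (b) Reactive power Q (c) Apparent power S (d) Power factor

Step 1 — Angular frequency: ω = 2π·f = 2π·5600 = 3.519e+04 rad/s.
Step 2 — Component impedances:
  R1: Z = R = 2900 Ω
  L: Z = jωL = j·3.519e+04·0.189 = 0 + j6650 Ω
  C: Z = 1/(jωC) = -j/(ω·C) = 0 - j20.74 Ω
Step 3 — Parallel branch: L || C = 1/(1/L + 1/C) = 0 - j20.81 Ω.
Step 4 — Series with R1: Z_total = R1 + (L || C) = 2900 - j20.81 Ω = 2900∠-0.4° Ω.
Step 5 — Source phasor: V = 9.03∠119.3° V = -4.419 + j7.875 V.
Step 6 — Current: I = V / Z = -0.001543 + j0.002704 A = 0.003114∠119.7° A.
Step 7 — Complex power: S = V·I* = 0.02812 - j0.0002018 VA.
Step 8 — Real power: P = Re(S) = 0.02812 W.
Step 9 — Reactive power: Q = Im(S) = -0.0002018 VAR.
Step 10 — Apparent power: |S| = 0.02812 VA.
Step 11 — Power factor: PF = P/|S| = 1 (leading).

(a) P = 0.02812 W  (b) Q = -0.0002018 VAR  (c) S = 0.02812 VA  (d) PF = 1 (leading)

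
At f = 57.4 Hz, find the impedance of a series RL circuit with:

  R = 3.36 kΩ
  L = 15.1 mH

Step 1 — Angular frequency: ω = 2π·f = 2π·57.4 = 360.7 rad/s.
Step 2 — Component impedances:
  R: Z = R = 3360 Ω
  L: Z = jωL = j·360.7·0.0151 = 0 + j5.446 Ω
Step 3 — Series combination: Z_total = R + L = 3360 + j5.446 Ω = 3360∠0.1° Ω.

Z = 3360 + j5.446 Ω = 3360∠0.1° Ω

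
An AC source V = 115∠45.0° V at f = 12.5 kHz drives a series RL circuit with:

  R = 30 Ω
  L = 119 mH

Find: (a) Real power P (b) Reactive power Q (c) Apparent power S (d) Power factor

Step 1 — Angular frequency: ω = 2π·f = 2π·1.25e+04 = 7.854e+04 rad/s.
Step 2 — Component impedances:
  R: Z = R = 30 Ω
  L: Z = jωL = j·7.854e+04·0.119 = 0 + j9346 Ω
Step 3 — Series combination: Z_total = R + L = 30 + j9346 Ω = 9346∠89.8° Ω.
Step 4 — Source phasor: V = 115∠45.0° V = 81.32 + j81.32 V.
Step 5 — Current: I = V / Z = 0.008728 - j0.008673 A = 0.0123∠-44.8° A.
Step 6 — Complex power: S = V·I* = 0.004542 + j1.415 VA.
Step 7 — Real power: P = Re(S) = 0.004542 W.
Step 8 — Reactive power: Q = Im(S) = 1.415 VAR.
Step 9 — Apparent power: |S| = 1.415 VA.
Step 10 — Power factor: PF = P/|S| = 0.00321 (lagging).

(a) P = 0.004542 W  (b) Q = 1.415 VAR  (c) S = 1.415 VA  (d) PF = 0.00321 (lagging)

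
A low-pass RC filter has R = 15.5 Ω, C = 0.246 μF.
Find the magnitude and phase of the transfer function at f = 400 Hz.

Step 1 — Angular frequency: ω = 2π·400 = 2513 rad/s.
Step 2 — Transfer function: H(jω) = 1/(1 + jωRC).
Step 3 — Denominator: 1 + jωRC = 1 + j·2513·15.5·2.46e-07 = 1 + j0.009583.
Step 4 — H = 0.9999 - j0.009582.
Step 5 — Magnitude: |H| = 1 (-0.0 dB); phase: φ = -0.5°.

|H| = 1 (-0.0 dB), φ = -0.5°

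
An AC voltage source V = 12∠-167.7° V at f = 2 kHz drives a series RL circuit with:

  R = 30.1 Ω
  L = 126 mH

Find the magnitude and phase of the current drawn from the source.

Step 1 — Angular frequency: ω = 2π·f = 2π·2000 = 1.257e+04 rad/s.
Step 2 — Component impedances:
  R: Z = R = 30.1 Ω
  L: Z = jωL = j·1.257e+04·0.126 = 0 + j1583 Ω
Step 3 — Series combination: Z_total = R + L = 30.1 + j1583 Ω = 1584∠88.9° Ω.
Step 4 — Source phasor: V = 12∠-167.7° V = -11.72 - j2.556 V.
Step 5 — Ohm's law: I = V / Z_total = (-11.72 - j2.556) / (30.1 + j1583) = -0.001755 + j0.007371 A.
Step 6 — Convert to polar: |I| = 0.007577 A, ∠I = 103.4°.

I = 0.007577∠103.4° A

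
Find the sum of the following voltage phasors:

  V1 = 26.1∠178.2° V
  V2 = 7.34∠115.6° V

Step 1 — Convert each phasor to rectangular form:
  V1 = 26.1·(cos(178.2°) + j·sin(178.2°)) = -26.09 + j0.8198 V
  V2 = 7.34·(cos(115.6°) + j·sin(115.6°)) = -3.172 + j6.619 V
Step 2 — Sum components: V_total = -29.26 + j7.439 V.
Step 3 — Convert to polar: |V_total| = 30.19 V, ∠V_total = 165.7°.

V_total = 30.19∠165.7° V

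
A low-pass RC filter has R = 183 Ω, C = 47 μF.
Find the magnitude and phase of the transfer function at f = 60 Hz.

Step 1 — Angular frequency: ω = 2π·60 = 377 rad/s.
Step 2 — Transfer function: H(jω) = 1/(1 + jωRC).
Step 3 — Denominator: 1 + jωRC = 1 + j·377·183·4.7e-05 = 1 + j3.243.
Step 4 — H = 0.08685 - j0.2816.
Step 5 — Magnitude: |H| = 0.2947 (-10.6 dB); phase: φ = -72.9°.

|H| = 0.2947 (-10.6 dB), φ = -72.9°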